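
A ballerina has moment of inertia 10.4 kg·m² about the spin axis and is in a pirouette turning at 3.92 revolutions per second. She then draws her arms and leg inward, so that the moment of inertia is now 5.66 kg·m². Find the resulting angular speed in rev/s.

No external torque acts about the spin axis, so angular momentum is conserved.
ω₂ = I₁ω₁ / I₂ = (10.40)(3.92 rev/s) / (5.660) = 7.203 rev/s.

ω₂ ≈ 7.20 rev/s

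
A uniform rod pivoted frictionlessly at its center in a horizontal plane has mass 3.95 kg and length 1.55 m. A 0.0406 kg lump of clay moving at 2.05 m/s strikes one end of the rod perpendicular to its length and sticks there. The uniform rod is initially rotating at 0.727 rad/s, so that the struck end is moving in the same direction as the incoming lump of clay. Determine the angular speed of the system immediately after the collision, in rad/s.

|ω_f| ≈ 0.784 rad/s

About the pivot the impulsive forces during the collision are internal, so angular momentum about that axis is conserved.
I_p = (1/12)(3.95)(1.55)² = 0.7908 kg·m². Taking the sense of the lump of clay's angular momentum as positive, L_{lump} = m v R = (0.0406)(2.05)(1.55/2) = 0.06450 kg·m²/s.
L_i = +I_p ω_p + m v R = +(0.7908)(0.727) + 0.06450 = 0.6394 kg·m²/s.
After sticking, I_f = I_p + m R² = 0.7908 + (0.0406)(1.55/2)² = 0.8152 kg·m².
ω_f = L_i / I_f = 0.6394 / 0.8152 = 0.7844 rad/s.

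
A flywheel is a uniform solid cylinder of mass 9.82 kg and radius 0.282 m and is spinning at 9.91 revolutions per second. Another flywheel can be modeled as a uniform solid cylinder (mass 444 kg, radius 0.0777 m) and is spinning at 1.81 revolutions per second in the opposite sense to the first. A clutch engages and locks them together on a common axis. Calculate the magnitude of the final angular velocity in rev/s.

The coupling torques are internal; angular momentum about the shared axis is conserved.
Moments of inertia: I_A = ½(9.82)(0.282)² = 0.3905 kg·m²; I_B = ½(444)(0.0777)² = 1.340 kg·m².
Taking A's sense as positive: L = (0.3905)(9.91) − (1.340)(1.81) = 1.444 kg·m²·rev/s.
Combined I = 0.3905 + 1.340 = 1.731 kg·m².
ω_f = L / I = 1.444 / 1.731 = 0.8341 rev/s.

|ω_f| ≈ 0.834 rev/s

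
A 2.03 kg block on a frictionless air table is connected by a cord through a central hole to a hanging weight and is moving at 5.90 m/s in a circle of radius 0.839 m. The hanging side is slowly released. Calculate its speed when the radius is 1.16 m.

v₂ ≈ 4.27 m/s

The only horizontal force on the mass is along the cord (radial), so it exerts no torque about the hole and angular momentum m v r is conserved.
v₂ = v₁ r₁ / r₂ = (5.90)(0.839) / (1.16) = 4.267 m/s.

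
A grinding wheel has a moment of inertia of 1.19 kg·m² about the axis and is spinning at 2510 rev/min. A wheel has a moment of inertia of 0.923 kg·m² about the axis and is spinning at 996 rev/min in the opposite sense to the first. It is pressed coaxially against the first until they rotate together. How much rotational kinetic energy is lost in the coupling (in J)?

The coupling torques are internal; angular momentum about the shared axis is conserved.
Taking A's sense as positive: L = (1.190)(2510) − (0.9230)(996) = 2068 kg·m²·rpm.
Combined I = 1.190 + 0.9230 = 2.113 kg·m².
ω_f = L / I = 2068 / 2.113 = 978.5 rpm.
KE_i = ½ΣIω² = 46130 J; KE_f = ½(2.113)(102.5)² = 11090 J.

ΔKE lost ≈ 35000 J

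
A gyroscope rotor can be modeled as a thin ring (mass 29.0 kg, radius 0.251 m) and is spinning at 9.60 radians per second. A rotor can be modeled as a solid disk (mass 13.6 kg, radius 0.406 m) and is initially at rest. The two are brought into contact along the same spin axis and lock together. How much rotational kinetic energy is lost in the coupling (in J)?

ΔKE lost ≈ 32.0 J

No external torque acts about the common axis, so total angular momentum is conserved.
Moments of inertia: I_A = (29.0)(0.251)² = 1.827 kg·m²; I_B = ½(13.6)(0.406)² = 1.121 kg·m².
Taking A's sense as positive: L = (1.827)(9.60) = 17.54 kg·m²·rad/s.
Combined I = 1.827 + 1.121 = 2.948 kg·m².
ω_f = L / I = 17.54 / 2.948 = 5.950 rad/s.
KE_i = ½ΣIω² = 84.19 J; KE_f = ½(2.948)(5.950)² = 52.18 J.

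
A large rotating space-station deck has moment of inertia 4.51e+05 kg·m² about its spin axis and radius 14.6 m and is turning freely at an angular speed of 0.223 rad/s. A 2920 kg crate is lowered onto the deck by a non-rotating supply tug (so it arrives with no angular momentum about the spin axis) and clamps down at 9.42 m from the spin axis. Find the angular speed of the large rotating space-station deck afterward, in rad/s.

The added mass arrives with no angular momentum about the spin axis, and any external torque about the spin axis is negligible, so the system's angular momentum is conserved.
Added inertia Σmr² = (2920)(9.42)² = 2.591e+05 kg·m²; I_f = 4.510e+05 + 2.591e+05 = 7.101e+05 kg·m².
ω_f = I_p ω_i / I_f = (4.510e+05)(0.223) / 7.101e+05 = 0.1416 rad/s.

ω_f ≈ 0.142 rad/s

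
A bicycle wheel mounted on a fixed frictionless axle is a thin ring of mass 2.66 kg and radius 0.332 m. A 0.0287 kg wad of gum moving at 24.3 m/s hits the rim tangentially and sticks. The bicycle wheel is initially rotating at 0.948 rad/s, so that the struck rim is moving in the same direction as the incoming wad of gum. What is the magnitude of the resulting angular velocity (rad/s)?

|ω_f| ≈ 1.72 rad/s

About the axle the impulsive forces during the collision are internal, so angular momentum about that axis is conserved.
I_p = (2.66)(0.332)² = 0.2932 kg·m². Taking the sense of the wad of gum's angular momentum as positive, L_{wad} = m v R = (0.0287)(24.3)(0.332) = 0.2315 kg·m²/s.
L_i = +I_p ω_p + m v R = +(0.2932)(0.948) + 0.2315 = 0.5095 kg·m²/s.
After sticking, I_f = I_p + m R² = 0.2932 + (0.0287)(0.332)² = 0.2964 kg·m².
ω_f = L_i / I_f = 0.5095 / 0.2964 = 1.719 rad/s.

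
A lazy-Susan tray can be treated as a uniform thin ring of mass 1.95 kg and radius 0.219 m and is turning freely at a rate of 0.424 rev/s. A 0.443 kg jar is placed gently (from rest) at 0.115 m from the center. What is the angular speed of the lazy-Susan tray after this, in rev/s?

ω_f ≈ 0.399 rev/s

No external torque acts about the center; L_before = L_after.
I_p = (1.95)(0.219)² = 0.09352 kg·m².
Added inertia Σmr² = (0.443)(0.115)² = 0.005859 kg·m²; I_f = 0.09352 + 0.005859 = 0.09938 kg·m².
ω_f = I_p ω_i / I_f = (0.09352)(0.424) / 0.09938 = 0.3990 rev/s.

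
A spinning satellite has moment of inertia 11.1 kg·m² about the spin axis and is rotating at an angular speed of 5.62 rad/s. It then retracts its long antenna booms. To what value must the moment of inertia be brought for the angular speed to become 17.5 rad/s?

With no external torque about the axis, L is conserved: I₁ω₁ = I₂ω₂.
I₂ = I₁ω₁ / ω₂ = (11.1)(5.62) / (17.5) = 3.565 kg·m².

I₂ ≈ 3.56 kg·m²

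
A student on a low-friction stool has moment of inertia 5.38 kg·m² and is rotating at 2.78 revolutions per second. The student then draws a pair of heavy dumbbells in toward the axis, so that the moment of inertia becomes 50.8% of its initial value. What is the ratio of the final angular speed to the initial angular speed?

Angular momentum about the spin axis is conserved since the torque about it is zero.
I₂ = 0.508 × 5.38 = 2.733 kg·m².
ω₂/ω₁ = I₁/I₂ = 5.380 / 2.733 = 1.969.

ω₂/ω₁ ≈ 1.97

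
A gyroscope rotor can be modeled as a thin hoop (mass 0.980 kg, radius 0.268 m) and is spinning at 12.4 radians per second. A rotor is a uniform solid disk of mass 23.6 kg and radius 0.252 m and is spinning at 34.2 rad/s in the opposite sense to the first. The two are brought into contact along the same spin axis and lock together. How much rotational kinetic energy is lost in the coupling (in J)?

No external torque acts about the common axis, so total angular momentum is conserved.
Moments of inertia: I_A = (0.980)(0.268)² = 0.07039 kg·m²; I_B = ½(23.6)(0.252)² = 0.7493 kg·m².
Taking A's sense as positive: L = (0.07039)(12.4) − (0.7493)(34.2) = -24.75 kg·m²·rad/s.
Combined I = 0.07039 + 0.7493 = 0.8197 kg·m².
ω_f = L / I = -24.75 / 0.8197 = -30.20 rad/s.
KE_i = ½ΣIω² = 443.6 J; KE_f = ½(0.8197)(30.20)² = 373.8 J.

ΔKE lost ≈ 69.9 J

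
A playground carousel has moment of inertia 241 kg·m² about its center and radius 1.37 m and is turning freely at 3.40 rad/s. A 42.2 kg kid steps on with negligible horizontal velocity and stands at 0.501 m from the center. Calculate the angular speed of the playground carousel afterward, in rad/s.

The added mass arrives with no angular momentum about the center, and any external torque about the center is negligible, so the system's angular momentum is conserved.
Added inertia Σmr² = (42.2)(0.501)² = 10.59 kg·m²; I_f = 241.0 + 10.59 = 251.6 kg·m².
ω_f = I_p ω_i / I_f = (241.0)(3.40) / 251.6 = 3.257 rad/s.

ω_f ≈ 3.26 rad/s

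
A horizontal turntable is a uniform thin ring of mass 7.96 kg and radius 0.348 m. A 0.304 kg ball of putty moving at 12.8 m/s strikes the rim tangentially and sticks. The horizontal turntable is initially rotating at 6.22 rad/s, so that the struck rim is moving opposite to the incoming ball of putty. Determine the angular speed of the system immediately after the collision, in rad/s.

|ω_f| ≈ 4.64 rad/s

About the axle the impulsive forces during the collision are internal, so angular momentum about that axis is conserved.
I_p = (7.96)(0.348)² = 0.9640 kg·m². Taking the sense of the ball of putty's angular momentum as positive, L_{ball} = m v R = (0.304)(12.8)(0.348) = 1.354 kg·m²/s.
L_i = −I_p ω_p + m v R = −(0.9640)(6.22) + 1.354 = -4.642 kg·m²/s.
After sticking, I_f = I_p + m R² = 0.9640 + (0.304)(0.348)² = 1.001 kg·m².
ω_f = L_i / I_f = -4.642 / 1.001 = -4.638 rad/s.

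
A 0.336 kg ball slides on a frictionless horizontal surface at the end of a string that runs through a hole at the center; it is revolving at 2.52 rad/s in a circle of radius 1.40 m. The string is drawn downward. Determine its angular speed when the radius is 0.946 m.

ω₂ ≈ 5.52 rad/s

The constraining force is radial, so m r² ω about the center is conserved.
ω₂ = ω₁ (r₁/r₂)² = (2.52)(1.40/0.946)² = 5.519 rad/s.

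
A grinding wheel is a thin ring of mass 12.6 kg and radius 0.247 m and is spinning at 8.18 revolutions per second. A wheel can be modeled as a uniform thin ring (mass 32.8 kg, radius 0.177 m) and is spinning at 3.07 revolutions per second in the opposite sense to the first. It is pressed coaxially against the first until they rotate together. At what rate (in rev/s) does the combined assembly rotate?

The coupling torques are internal; angular momentum about the shared axis is conserved.
Moments of inertia: I_A = (12.6)(0.247)² = 0.7687 kg·m²; I_B = (32.8)(0.177)² = 1.028 kg·m².
Taking A's sense as positive: L = (0.7687)(8.18) − (1.028)(3.07) = 3.133 kg·m²·rev/s.
Combined I = 0.7687 + 1.028 = 1.796 kg·m².
ω_f = L / I = 3.133 / 1.796 = 1.744 rev/s.

|ω_f| ≈ 1.74 rev/s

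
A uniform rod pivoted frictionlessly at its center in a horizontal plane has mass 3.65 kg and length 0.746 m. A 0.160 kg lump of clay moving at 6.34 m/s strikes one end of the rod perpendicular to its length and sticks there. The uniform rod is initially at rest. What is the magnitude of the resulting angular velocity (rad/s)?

|ω_f| ≈ 1.98 rad/s

About the pivot the impulsive forces during the collision are internal, so angular momentum about that axis is conserved.
I_p = (1/12)(3.65)(0.746)² = 0.1693 kg·m². Taking the sense of the lump of clay's angular momentum as positive, L_{lump} = m v R = (0.160)(6.34)(0.746/2) = 0.3784 kg·m²/s.
L_i = 0 + 0.3784 = 0.3784 kg·m²/s.
After sticking, I_f = I_p + m R² = 0.1693 + (0.160)(0.746/2)² = 0.1915 kg·m².
ω_f = L_i / I_f = 0.3784 / 0.1915 = 1.975 rad/s.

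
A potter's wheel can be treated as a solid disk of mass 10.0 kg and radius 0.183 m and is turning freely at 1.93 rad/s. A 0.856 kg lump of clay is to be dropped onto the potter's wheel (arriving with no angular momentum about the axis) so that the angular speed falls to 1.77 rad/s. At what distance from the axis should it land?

The added mass arrives with no angular momentum about the axis, and any external torque about the axis is negligible, so the system's angular momentum is conserved.
I_p = ½(10.0)(0.183)² = 0.1674 kg·m².
I_p ω_i = (I_p + m r²) ω_f ⇒ m r² = I_p(ω_i/ω_f − 1) = 0.1674(1.93/1.77 − 1) = 0.01514 kg·m².
r = √(0.01514/0.856) = 0.1330 m.

r ≈ 0.133 m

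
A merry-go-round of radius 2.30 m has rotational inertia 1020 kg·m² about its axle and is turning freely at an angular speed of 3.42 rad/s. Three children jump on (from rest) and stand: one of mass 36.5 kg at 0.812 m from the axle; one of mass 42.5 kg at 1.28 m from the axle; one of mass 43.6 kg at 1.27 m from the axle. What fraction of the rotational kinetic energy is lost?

The added mass arrives with no angular momentum about the axle, and any external torque about the axle is negligible, so the system's angular momentum is conserved.
Added inertia Σmr² = (36.5)(0.812)² + (42.5)(1.28)² + (43.6)(1.27)² = 164.0 kg·m²; I_f = 1020 + 164.0 = 1184 kg·m².
ω_f = I_p ω_i / I_f = (1020)(3.42) / 1184 = 2.946 rad/s.
KE_i = ½(1020)(3.420 rad/s)² = 5965 J; KE_f = ½(1184)(2.946)² = 5139 J.
Fraction lost = 0.1385.

fraction ≈ 0.139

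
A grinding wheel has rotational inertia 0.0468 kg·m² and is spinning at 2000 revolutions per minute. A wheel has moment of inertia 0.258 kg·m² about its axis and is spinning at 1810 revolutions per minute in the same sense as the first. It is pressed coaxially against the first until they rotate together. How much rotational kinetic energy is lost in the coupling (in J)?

ΔKE lost ≈ 7.84 J

No external torque acts about the common axis, so total angular momentum is conserved.
Taking A's sense as positive: L = (0.04680)(2000) + (0.2580)(1810) = 560.6 kg·m²·rpm.
Combined I = 0.04680 + 0.2580 = 0.3048 kg·m².
ω_f = L / I = 560.6 / 0.3048 = 1839 rpm.
KE_i = ½ΣIω² = 5661 J; KE_f = ½(0.3048)(192.6)² = 5653 J.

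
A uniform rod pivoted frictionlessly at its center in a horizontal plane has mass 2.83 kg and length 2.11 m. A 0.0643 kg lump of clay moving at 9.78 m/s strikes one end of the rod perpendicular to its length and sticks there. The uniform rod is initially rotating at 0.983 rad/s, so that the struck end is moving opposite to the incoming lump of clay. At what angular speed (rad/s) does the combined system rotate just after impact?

|ω_f| ≈ 0.329 rad/s

About the pivot the impulsive forces during the collision are internal, so angular momentum about that axis is conserved.
I_p = (1/12)(2.83)(2.11)² = 1.050 kg·m². Taking the sense of the lump of clay's angular momentum as positive, L_{lump} = m v R = (0.0643)(9.78)(2.11/2) = 0.6634 kg·m²/s.
L_i = −I_p ω_p + m v R = −(1.050)(0.983) + 0.6634 = -0.3687 kg·m²/s.
After sticking, I_f = I_p + m R² = 1.050 + (0.0643)(2.11/2)² = 1.122 kg·m².
ω_f = L_i / I_f = -0.3687 / 1.122 = -0.3287 rad/s.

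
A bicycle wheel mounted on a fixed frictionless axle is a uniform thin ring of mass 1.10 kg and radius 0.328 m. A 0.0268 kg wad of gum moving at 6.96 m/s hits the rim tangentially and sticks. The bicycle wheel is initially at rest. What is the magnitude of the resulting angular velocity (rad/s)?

|ω_f| ≈ 0.505 rad/s

About the axle the impulsive forces during the collision are internal, so angular momentum about that axis is conserved.
I_p = (1.10)(0.328)² = 0.1183 kg·m². Taking the sense of the wad of gum's angular momentum as positive, L_{wad} = m v R = (0.0268)(6.96)(0.328) = 0.06118 kg·m²/s.
L_i = 0 + 0.06118 = 0.06118 kg·m²/s.
After sticking, I_f = I_p + m R² = 0.1183 + (0.0268)(0.328)² = 0.1212 kg·m².
ω_f = L_i / I_f = 0.06118 / 0.1212 = 0.5047 rad/s.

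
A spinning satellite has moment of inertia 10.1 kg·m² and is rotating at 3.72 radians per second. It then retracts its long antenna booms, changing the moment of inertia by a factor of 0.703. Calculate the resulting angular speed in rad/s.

Angular momentum about the spin axis is conserved since the torque about it is zero.
I₂ = 0.703 × 10.1 = 7.100 kg·m².
ω₂ = I₁ω₁ / I₂ = (10.10)(3.72 rad/s) / (7.100) = 5.292 rad/s.

ω₂ ≈ 5.29 rad/s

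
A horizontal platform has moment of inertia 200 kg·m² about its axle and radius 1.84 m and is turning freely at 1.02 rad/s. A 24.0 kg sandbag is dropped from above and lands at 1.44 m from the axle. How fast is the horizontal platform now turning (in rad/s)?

ω_f ≈ 0.817 rad/s

The added mass arrives with no angular momentum about the axle, and any external torque about the axle is negligible, so the system's angular momentum is conserved.
Added inertia Σmr² = (24.0)(1.44)² = 49.77 kg·m²; I_f = 200.0 + 49.77 = 249.8 kg·m².
ω_f = I_p ω_i / I_f = (200.0)(1.02) / 249.8 = 0.8168 rad/s.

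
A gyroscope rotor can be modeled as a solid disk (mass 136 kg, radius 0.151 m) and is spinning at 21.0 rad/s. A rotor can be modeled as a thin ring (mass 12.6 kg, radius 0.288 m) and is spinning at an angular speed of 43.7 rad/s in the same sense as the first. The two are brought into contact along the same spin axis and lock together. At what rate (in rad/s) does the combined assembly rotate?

The coupling torques are internal; angular momentum about the shared axis is conserved.
Moments of inertia: I_A = ½(136)(0.151)² = 1.550 kg·m²; I_B = (12.6)(0.288)² = 1.045 kg·m².
Taking A's sense as positive: L = (1.550)(21.0) + (1.045)(43.7) = 78.23 kg·m²·rad/s.
Combined I = 1.550 + 1.045 = 2.596 kg·m².
ω_f = L / I = 78.23 / 2.596 = 30.14 rad/s.

|ω_f| ≈ 30.1 rad/s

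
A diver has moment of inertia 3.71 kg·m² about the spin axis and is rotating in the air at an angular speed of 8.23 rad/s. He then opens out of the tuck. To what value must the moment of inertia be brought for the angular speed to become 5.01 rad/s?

With no external torque about the axis, L is conserved: I₁ω₁ = I₂ω₂.
I₂ = I₁ω₁ / ω₂ = (3.71)(8.23) / (5.01) = 6.094 kg·m².

I₂ ≈ 6.09 kg·m²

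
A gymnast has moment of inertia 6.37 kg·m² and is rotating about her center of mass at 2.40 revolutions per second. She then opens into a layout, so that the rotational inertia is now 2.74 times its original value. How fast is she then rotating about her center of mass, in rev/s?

Angular momentum about the spin axis is conserved since the torque about it is zero.
I₂ = 2.74 × 6.37 = 17.45 kg·m².
ω₂ = I₁ω₁ / I₂ = (6.370)(2.40 rev/s) / (17.45) = 0.8759 rev/s.

ω₂ ≈ 0.876 rev/s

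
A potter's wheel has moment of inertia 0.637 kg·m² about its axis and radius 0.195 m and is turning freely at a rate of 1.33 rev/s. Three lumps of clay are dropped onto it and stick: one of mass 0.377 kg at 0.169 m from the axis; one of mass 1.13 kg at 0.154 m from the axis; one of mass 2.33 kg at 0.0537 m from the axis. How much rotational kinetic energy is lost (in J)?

The added mass arrives with no angular momentum about the axis, and any external torque about the axis is negligible, so the system's angular momentum is conserved.
Added inertia Σmr² = (0.377)(0.169)² + (1.13)(0.154)² + (2.33)(0.0537)² = 0.04429 kg·m²; I_f = 0.6370 + 0.04429 = 0.6813 kg·m².
ω_f = I_p ω_i / I_f = (0.6370)(1.33) / 0.6813 = 1.244 rev/s.
KE_i = ½(0.6370)(8.357 rad/s)² = 22.24 J; KE_f = ½(0.6813)(7.813)² = 20.80 J.

energy lost ≈ 1.45 J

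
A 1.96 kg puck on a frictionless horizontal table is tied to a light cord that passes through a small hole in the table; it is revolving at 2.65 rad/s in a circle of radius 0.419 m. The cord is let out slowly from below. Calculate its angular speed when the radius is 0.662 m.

No torque about the axis ⇒ m r₁² ω₁ = m r₂² ω₂.
ω₂ = ω₁ (r₁/r₂)² = (2.65)(0.419/0.662)² = 1.062 rad/s.

ω₂ ≈ 1.06 rad/s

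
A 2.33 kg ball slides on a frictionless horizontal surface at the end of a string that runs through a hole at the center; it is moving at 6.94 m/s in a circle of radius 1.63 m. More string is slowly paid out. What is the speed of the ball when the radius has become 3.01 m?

Central (radial) force ⇒ zero torque about the center ⇒ m v r is constant.
v₂ = v₁ r₁ / r₂ = (6.94)(1.63) / (3.01) = 3.758 m/s.

v₂ ≈ 3.76 m/s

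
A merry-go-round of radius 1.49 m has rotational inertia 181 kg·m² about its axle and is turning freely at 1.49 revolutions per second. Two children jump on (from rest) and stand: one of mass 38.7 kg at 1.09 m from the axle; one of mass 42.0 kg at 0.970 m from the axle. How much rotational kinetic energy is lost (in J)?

The added mass arrives with no angular momentum about the axle, and any external torque about the axle is negligible, so the system's angular momentum is conserved.
Added inertia Σmr² = (38.7)(1.09)² + (42.0)(0.970)² = 85.50 kg·m²; I_f = 181.0 + 85.50 = 266.5 kg·m².
ω_f = I_p ω_i / I_f = (181.0)(1.49) / 266.5 = 1.012 rev/s.
KE_i = ½(181.0)(9.362 rad/s)² = 7932 J; KE_f = ½(266.5)(6.358)² = 5387 J.

energy lost ≈ 2540 J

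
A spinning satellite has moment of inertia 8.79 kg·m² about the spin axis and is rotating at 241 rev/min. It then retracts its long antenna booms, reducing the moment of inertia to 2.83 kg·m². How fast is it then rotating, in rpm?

No external torque acts about the spin axis, so angular momentum is conserved.
ω₂ = I₁ω₁ / I₂ = (8.790)(241 rpm) / (2.830) = 748.5 rpm.

ω₂ ≈ 749 rpm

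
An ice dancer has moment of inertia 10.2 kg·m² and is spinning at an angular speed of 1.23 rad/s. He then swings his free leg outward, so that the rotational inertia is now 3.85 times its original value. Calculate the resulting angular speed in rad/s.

ω₂ ≈ 0.319 rad/s

With no external torque about the axis, L is conserved: I₁ω₁ = I₂ω₂.
I₂ = 3.85 × 10.2 = 39.27 kg·m².
ω₂ = I₁ω₁ / I₂ = (10.20)(1.23 rad/s) / (39.27) = 0.3195 rad/s.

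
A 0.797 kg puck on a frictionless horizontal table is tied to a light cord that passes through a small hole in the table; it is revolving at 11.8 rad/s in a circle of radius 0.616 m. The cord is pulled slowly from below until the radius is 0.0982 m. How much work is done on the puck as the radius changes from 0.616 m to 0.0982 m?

W ≈ 807 J

The constraining force is radial, so m r² ω about the center is conserved.
ω₂ = ω₁ (r₁/r₂)² = (11.8)(0.616/0.0982)² = 464.3 rad/s.
W = ΔKE = ½m(v₂² − v₁²) = 807.4 J.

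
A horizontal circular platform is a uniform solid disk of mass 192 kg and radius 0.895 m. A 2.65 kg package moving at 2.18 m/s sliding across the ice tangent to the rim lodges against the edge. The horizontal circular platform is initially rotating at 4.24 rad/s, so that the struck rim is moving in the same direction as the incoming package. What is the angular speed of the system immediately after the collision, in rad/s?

About the central axle the impulsive forces during the collision are internal, so angular momentum about that axis is conserved.
I_p = ½(192)(0.895)² = 76.90 kg·m². Taking the sense of the package's angular momentum as positive, L_{package} = m v R = (2.65)(2.18)(0.895) = 5.170 kg·m²/s.
L_i = +I_p ω_p + m v R = +(76.90)(4.24) + 5.170 = 331.2 kg·m²/s.
After sticking, I_f = I_p + m R² = 76.90 + (2.65)(0.895)² = 79.02 kg·m².
ω_f = L_i / I_f = 331.2 / 79.02 = 4.192 rad/s.

|ω_f| ≈ 4.19 rad/s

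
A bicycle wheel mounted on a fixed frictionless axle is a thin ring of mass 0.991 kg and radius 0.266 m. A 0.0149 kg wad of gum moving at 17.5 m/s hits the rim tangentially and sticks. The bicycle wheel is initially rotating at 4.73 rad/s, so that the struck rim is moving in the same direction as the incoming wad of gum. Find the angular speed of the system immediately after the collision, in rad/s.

|ω_f| ≈ 5.63 rad/s

The axle reaction passes through the axle and exerts no torque about it; angular momentum about the axle is conserved through the impact.
I_p = (0.991)(0.266)² = 0.07012 kg·m². Taking the sense of the wad of gum's angular momentum as positive, L_{wad} = m v R = (0.0149)(17.5)(0.266) = 0.06936 kg·m²/s.
L_i = +I_p ω_p + m v R = +(0.07012)(4.73) + 0.06936 = 0.4010 kg·m²/s.
After sticking, I_f = I_p + m R² = 0.07012 + (0.0149)(0.266)² = 0.07117 kg·m².
ω_f = L_i / I_f = 0.4010 / 0.07117 = 5.634 rad/s.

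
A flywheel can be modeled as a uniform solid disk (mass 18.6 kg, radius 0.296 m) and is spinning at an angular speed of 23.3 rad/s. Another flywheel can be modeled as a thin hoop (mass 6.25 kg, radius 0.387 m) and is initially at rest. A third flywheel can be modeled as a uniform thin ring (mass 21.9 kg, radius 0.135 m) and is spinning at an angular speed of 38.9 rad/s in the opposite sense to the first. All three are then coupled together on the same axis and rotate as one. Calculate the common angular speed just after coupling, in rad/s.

No external torque acts about the common axis, so total angular momentum is conserved.
Moments of inertia: I_A = ½(18.6)(0.296)² = 0.8148 kg·m²; I_B = (6.25)(0.387)² = 0.9361 kg·m²; I_C = (21.9)(0.135)² = 0.3991 kg·m².
Taking A's sense as positive: L = (0.8148)(23.3) − (0.3991)(38.9) = 3.459 kg·m²·rad/s.
Combined I = 0.8148 + 0.9361 + 0.3991 = 2.150 kg·m².
ω_f = L / I = 3.459 / 2.150 = 1.609 rad/s.

|ω_f| ≈ 1.61 rad/s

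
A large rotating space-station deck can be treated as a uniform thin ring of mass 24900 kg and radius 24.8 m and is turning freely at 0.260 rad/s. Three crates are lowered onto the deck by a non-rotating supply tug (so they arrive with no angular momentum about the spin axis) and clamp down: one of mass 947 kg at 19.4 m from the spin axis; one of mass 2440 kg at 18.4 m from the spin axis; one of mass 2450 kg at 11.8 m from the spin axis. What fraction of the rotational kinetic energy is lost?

The added mass arrives with no angular momentum about the spin axis, and any external torque about the spin axis is negligible, so the system's angular momentum is conserved.
I_p = (24900)(24.8)² = 1.531e+07 kg·m².
Added inertia Σmr² = (947)(19.4)² + (2440)(18.4)² + (2450)(11.8)² = 1.524e+06 kg·m²; I_f = 1.531e+07 + 1.524e+06 = 1.684e+07 kg·m².
ω_f = I_p ω_i / I_f = (1.531e+07)(0.260) / 1.684e+07 = 0.2365 rad/s.
KE_i = ½(1.531e+07)(0.2600 rad/s)² = 5.176e+05 J; KE_f = ½(1.684e+07)(0.2365)² = 4.708e+05 J.
Fraction lost = 0.09049.

fraction ≈ 0.0905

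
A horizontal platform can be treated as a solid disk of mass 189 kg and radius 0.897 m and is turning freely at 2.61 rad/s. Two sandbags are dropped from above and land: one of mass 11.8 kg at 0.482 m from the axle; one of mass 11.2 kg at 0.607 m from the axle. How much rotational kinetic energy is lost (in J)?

energy lost ≈ 21.5 J

The added mass arrives with no angular momentum about the axle, and any external torque about the axle is negligible, so the system's angular momentum is conserved.
I_p = ½(189)(0.897)² = 76.04 kg·m².
Added inertia Σmr² = (11.8)(0.482)² + (11.2)(0.607)² = 6.868 kg·m²; I_f = 76.04 + 6.868 = 82.90 kg·m².
ω_f = I_p ω_i / I_f = (76.04)(2.61) / 82.90 = 2.394 rad/s.
KE_i = ½(76.04)(2.610 rad/s)² = 259.0 J; KE_f = ½(82.90)(2.394)² = 237.5 J.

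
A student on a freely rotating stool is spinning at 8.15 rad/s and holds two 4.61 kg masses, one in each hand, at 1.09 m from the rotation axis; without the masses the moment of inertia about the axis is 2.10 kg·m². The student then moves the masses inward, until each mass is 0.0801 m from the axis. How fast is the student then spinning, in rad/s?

ω₂ ≈ 49.3 rad/s

No external torque acts about the spin axis, so angular momentum is conserved.
I₁ = 2.10 + 2(4.61)(1.09)² = 13.05 kg·m²; I₂ = 2.10 + 2(4.61)(0.0801)² = 2.159 kg·m².
ω₂ = I₁ω₁ / I₂ = (13.05)(8.15 rad/s) / (2.159) = 49.28 rad/s.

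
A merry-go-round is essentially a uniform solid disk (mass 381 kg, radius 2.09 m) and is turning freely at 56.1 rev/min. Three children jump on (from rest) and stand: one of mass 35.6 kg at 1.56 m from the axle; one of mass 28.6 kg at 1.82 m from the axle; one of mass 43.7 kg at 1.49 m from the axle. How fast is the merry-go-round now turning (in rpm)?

The added mass arrives with no angular momentum about the axle, and any external torque about the axle is negligible, so the system's angular momentum is conserved.
I_p = ½(381)(2.09)² = 832.1 kg·m².
Added inertia Σmr² = (35.6)(1.56)² + (28.6)(1.82)² + (43.7)(1.49)² = 278.4 kg·m²; I_f = 832.1 + 278.4 = 1111 kg·m².
ω_f = I_p ω_i / I_f = (832.1)(56.1) / 1111 = 42.04 rpm.

ω_f ≈ 42.0 rpm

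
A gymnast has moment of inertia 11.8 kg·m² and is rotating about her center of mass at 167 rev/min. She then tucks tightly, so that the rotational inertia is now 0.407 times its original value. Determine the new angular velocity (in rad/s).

No external torque acts about the spin axis, so angular momentum is conserved.
I₂ = 0.407 × 11.8 = 4.803 kg·m².
ω₂ = I₁ω₁ / I₂ = (11.80)(167 rpm) / (4.803) = 410.3 rpm = 42.97 rad/s.

ω₂ ≈ 43.0 rad/s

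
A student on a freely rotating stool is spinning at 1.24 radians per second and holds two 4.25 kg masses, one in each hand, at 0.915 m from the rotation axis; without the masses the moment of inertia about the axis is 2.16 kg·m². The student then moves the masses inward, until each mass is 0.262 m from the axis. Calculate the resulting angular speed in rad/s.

ω₂ ≈ 4.19 rad/s

With no external torque about the axis, L is conserved: I₁ω₁ = I₂ω₂.
I₁ = 2.16 + 2(4.25)(0.915)² = 9.276 kg·m²; I₂ = 2.16 + 2(4.25)(0.262)² = 2.743 kg·m².
ω₂ = I₁ω₁ / I₂ = (9.276)(1.24 rad/s) / (2.743) = 4.193 rad/s.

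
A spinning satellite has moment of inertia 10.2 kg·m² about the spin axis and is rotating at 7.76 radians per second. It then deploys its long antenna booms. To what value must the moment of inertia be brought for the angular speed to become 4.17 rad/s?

I₂ ≈ 19.0 kg·m²

No external torque acts about the spin axis, so angular momentum is conserved.
I₂ = I₁ω₁ / ω₂ = (10.2)(7.76) / (4.17) = 18.98 kg·m².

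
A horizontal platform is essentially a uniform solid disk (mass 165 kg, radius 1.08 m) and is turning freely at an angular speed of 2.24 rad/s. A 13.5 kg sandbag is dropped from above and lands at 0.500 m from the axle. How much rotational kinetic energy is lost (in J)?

No external torque acts about the axle; L_before = L_after.
I_p = ½(165)(1.08)² = 96.23 kg·m².
Added inertia Σmr² = (13.5)(0.500)² = 3.375 kg·m²; I_f = 96.23 + 3.375 = 99.60 kg·m².
ω_f = I_p ω_i / I_f = (96.23)(2.24) / 99.60 = 2.164 rad/s.
KE_i = ½(96.23)(2.240 rad/s)² = 241.4 J; KE_f = ½(99.60)(2.164)² = 233.2 J.

energy lost ≈ 8.18 J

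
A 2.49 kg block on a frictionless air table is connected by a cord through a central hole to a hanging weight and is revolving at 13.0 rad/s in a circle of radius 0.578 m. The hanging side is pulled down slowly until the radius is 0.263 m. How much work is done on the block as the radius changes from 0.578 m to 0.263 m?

The constraining force is radial, so m r² ω about the center is conserved.
ω₂ = ω₁ (r₁/r₂)² = (13.0)(0.578/0.263)² = 62.79 rad/s.
W = ΔKE = ½m(v₂² − v₁²) = 269.2 J.

W ≈ 269 J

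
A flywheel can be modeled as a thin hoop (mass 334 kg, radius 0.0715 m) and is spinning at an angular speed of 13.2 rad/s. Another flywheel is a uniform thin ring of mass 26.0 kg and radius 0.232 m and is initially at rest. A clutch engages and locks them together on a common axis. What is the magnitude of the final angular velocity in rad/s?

The coupling torques are internal; angular momentum about the shared axis is conserved.
Moments of inertia: I_A = (334)(0.0715)² = 1.707 kg·m²; I_B = (26.0)(0.232)² = 1.399 kg·m².
Taking A's sense as positive: L = (1.707)(13.2) = 22.54 kg·m²·rad/s.
Combined I = 1.707 + 1.399 = 3.107 kg·m².
ω_f = L / I = 22.54 / 3.107 = 7.254 rad/s.

|ω_f| ≈ 7.25 rad/s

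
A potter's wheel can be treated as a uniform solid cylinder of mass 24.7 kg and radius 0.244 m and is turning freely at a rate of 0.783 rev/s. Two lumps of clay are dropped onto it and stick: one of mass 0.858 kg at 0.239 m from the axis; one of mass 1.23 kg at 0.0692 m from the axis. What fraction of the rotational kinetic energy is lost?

No external torque acts about the axis; L_before = L_after.
I_p = ½(24.7)(0.244)² = 0.7353 kg·m².
Added inertia Σmr² = (0.858)(0.239)² + (1.23)(0.0692)² = 0.05490 kg·m²; I_f = 0.7353 + 0.05490 = 0.7902 kg·m².
ω_f = I_p ω_i / I_f = (0.7353)(0.783) / 0.7902 = 0.7286 rev/s.
KE_i = ½(0.7353)(4.920 rad/s)² = 8.898 J; KE_f = ½(0.7902)(4.578)² = 8.280 J.
Fraction lost = 0.06948.

fraction ≈ 0.0695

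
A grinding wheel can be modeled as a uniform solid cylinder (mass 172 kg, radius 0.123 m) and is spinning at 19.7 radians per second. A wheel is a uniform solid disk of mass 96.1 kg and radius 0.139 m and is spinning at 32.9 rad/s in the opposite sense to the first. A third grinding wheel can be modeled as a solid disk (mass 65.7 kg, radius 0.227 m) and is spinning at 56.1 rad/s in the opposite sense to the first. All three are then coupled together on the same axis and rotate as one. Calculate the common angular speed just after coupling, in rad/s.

|ω_f| ≈ 25.5 rad/s

The coupling torques are internal; angular momentum about the shared axis is conserved.
Moments of inertia: I_A = ½(172)(0.123)² = 1.301 kg·m²; I_B = ½(96.1)(0.139)² = 0.9284 kg·m²; I_C = ½(65.7)(0.227)² = 1.693 kg·m².
Taking A's sense as positive: L = (1.301)(19.7) − (0.9284)(32.9) − (1.693)(56.1) = -99.87 kg·m²·rad/s.
Combined I = 1.301 + 0.9284 + 1.693 = 3.922 kg·m².
ω_f = L / I = -99.87 / 3.922 = -25.46 rad/s.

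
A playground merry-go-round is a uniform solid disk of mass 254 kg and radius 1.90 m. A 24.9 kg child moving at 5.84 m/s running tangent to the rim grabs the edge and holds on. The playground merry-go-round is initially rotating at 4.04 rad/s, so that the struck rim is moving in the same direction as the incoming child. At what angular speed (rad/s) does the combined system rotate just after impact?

The axle reaction passes through the axle and exerts no torque about it; angular momentum about the axle is conserved through the impact.
I_p = ½(254)(1.90)² = 458.5 kg·m². Taking the sense of the child's angular momentum as positive, L_{child} = m v R = (24.9)(5.84)(1.90) = 276.3 kg·m²/s.
L_i = +I_p ω_p + m v R = +(458.5)(4.04) + 276.3 = 2129 kg·m²/s.
After sticking, I_f = I_p + m R² = 458.5 + (24.9)(1.90)² = 548.4 kg·m².
ω_f = L_i / I_f = 2129 / 548.4 = 3.882 rad/s.

|ω_f| ≈ 3.88 rad/s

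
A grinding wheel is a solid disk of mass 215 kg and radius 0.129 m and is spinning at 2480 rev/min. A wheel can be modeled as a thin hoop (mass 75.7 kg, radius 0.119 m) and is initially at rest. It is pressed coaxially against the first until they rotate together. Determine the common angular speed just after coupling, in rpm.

The coupling torques are internal; angular momentum about the shared axis is conserved.
Moments of inertia: I_A = ½(215)(0.129)² = 1.789 kg·m²; I_B = (75.7)(0.119)² = 1.072 kg·m².
Taking A's sense as positive: L = (1.789)(2480) = 4436 kg·m²·rpm.
Combined I = 1.789 + 1.072 = 2.861 kg·m².
ω_f = L / I = 4436 / 2.861 = 1551 rpm.

|ω_f| ≈ 1550 rpm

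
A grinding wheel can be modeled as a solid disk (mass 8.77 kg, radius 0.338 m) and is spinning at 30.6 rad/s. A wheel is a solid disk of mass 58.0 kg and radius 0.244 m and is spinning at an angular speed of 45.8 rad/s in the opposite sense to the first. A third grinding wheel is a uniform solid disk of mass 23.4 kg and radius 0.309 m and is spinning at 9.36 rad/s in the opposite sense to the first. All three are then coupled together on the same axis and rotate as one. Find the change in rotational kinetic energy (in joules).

ΔKE ≈ -1270 J

The coupling torques are internal; angular momentum about the shared axis is conserved.
Moments of inertia: I_A = ½(8.77)(0.338)² = 0.5010 kg·m²; I_B = ½(58.0)(0.244)² = 1.727 kg·m²; I_C = ½(23.4)(0.309)² = 1.117 kg·m².
Taking A's sense as positive: L = (0.5010)(30.6) − (1.727)(45.8) − (1.117)(9.36) = -74.20 kg·m²·rad/s.
Combined I = 0.5010 + 1.727 + 1.117 = 3.345 kg·m².
ω_f = L / I = -74.20 / 3.345 = -22.19 rad/s.
KE_i = ½ΣIω² = 2094 J; KE_f = ½(3.345)(22.19)² = 823.1 J.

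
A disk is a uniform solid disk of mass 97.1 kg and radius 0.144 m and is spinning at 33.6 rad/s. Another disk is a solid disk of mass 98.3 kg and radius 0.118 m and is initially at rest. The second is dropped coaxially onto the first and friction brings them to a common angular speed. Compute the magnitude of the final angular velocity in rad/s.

No external torque acts about the common axis, so total angular momentum is conserved.
Moments of inertia: I_A = ½(97.1)(0.144)² = 1.007 kg·m²; I_B = ½(98.3)(0.118)² = 0.6844 kg·m².
Taking A's sense as positive: L = (1.007)(33.6) = 33.83 kg·m²·rad/s.
Combined I = 1.007 + 0.6844 = 1.691 kg·m².
ω_f = L / I = 33.83 / 1.691 = 20.00 rad/s.

|ω_f| ≈ 20.0 rad/s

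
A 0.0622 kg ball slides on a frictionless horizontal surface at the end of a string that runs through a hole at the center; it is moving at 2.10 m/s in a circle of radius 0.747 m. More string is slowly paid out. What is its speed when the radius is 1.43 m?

The only horizontal force on the mass is along the cord (radial), so it exerts no torque about the hole and angular momentum m v r is conserved.
v₂ = v₁ r₁ / r₂ = (2.10)(0.747) / (1.43) = 1.097 m/s.

v₂ ≈ 1.10 m/s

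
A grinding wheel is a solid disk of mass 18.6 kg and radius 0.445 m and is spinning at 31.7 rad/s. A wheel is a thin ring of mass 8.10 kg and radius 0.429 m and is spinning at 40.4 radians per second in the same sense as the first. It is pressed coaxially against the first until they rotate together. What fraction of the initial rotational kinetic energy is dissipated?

The coupling torques are internal; angular momentum about the shared axis is conserved.
Moments of inertia: I_A = ½(18.6)(0.445)² = 1.842 kg·m²; I_B = (8.10)(0.429)² = 1.491 kg·m².
Taking A's sense as positive: L = (1.842)(31.7) + (1.491)(40.4) = 118.6 kg·m²·rad/s.
Combined I = 1.842 + 1.491 = 3.332 kg·m².
ω_f = L / I = 118.6 / 3.332 = 35.59 rad/s.
KE_i = ½ΣIω² = 2142 J; KE_f = ½(3.332)(35.59)² = 2111 J.
Fraction dissipated = (KE_i − KE_f)/KE_i = 0.01456.

fraction ≈ 0.0146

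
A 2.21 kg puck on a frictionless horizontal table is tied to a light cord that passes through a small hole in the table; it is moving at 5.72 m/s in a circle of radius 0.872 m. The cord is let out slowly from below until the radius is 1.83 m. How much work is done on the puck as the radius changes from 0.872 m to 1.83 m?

W ≈ -27.9 J

Central (radial) force ⇒ zero torque about the center ⇒ m v r is constant.
v₂ = v₁ r₁ / r₂ = (5.72)(0.872) / (1.83) = 2.726 m/s.
W = ΔKE = ½m(v₂² − v₁²) = -27.94 J.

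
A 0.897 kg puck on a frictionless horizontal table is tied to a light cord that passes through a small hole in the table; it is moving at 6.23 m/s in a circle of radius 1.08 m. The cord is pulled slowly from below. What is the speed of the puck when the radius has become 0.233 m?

v₂ ≈ 28.9 m/s

Central (radial) force ⇒ zero torque about the center ⇒ m v r is constant.
v₂ = v₁ r₁ / r₂ = (6.23)(1.08) / (0.233) = 28.88 m/s.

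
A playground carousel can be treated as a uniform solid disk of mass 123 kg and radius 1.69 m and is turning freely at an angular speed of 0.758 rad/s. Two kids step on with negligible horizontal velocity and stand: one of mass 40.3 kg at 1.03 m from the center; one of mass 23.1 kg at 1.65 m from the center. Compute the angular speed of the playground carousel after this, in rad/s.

No external torque acts about the center; L_before = L_after.
I_p = ½(123)(1.69)² = 175.7 kg·m².
Added inertia Σmr² = (40.3)(1.03)² + (23.1)(1.65)² = 105.6 kg·m²; I_f = 175.7 + 105.6 = 281.3 kg·m².
ω_f = I_p ω_i / I_f = (175.7)(0.758) / 281.3 = 0.4733 rad/s.

ω_f ≈ 0.473 rad/s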